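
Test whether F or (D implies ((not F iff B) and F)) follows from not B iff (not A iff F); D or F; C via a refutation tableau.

No

Initial set: {(not B iff (not A iff F)); (D or F); C; not (F or (D implies ((not F iff B) and F)))}.
not (F or (D implies ((not F iff B) and F))): α-rule — add not F, not (D implies ((not F iff B) and F)).
not (D implies ((not F iff B) and F)): α-rule — add D, not ((not F iff B) and F).
(not B iff (not A iff F)): β-rule — branch into not B, (not A iff F)  //  not not B, not (not A iff F).
  branch 1 (add not B, (not A iff F)):
    (D or F): β-rule — branch into D  //  F.
      branch 1.1 (add D):
        not ((not F iff B) and F): β-rule — branch into not (not F iff B)  //  not F.
          branch 1.1.1 (add not (not F iff B)):
            (not A iff F): β-rule — branch into not A, F  //  not not A, not F.
              branch 1.1.1.1 (add not A, F):
                × closes — contains both F and not F.
              branch 1.1.1.2 (add not not A, not F):
                not (not F iff B): β-rule — branch into not F, not B  //  not not F, B.
                  branch 1.1.1.2.1 (add not F, not B):
                    ○ open, literals {A=true, B=false, C=true, D=true, F=false}.
                  branch 1.1.1.2.2 (add not not F, B):
                    × closes — contains both F and not F.
          branch 1.1.2 (add not F):
            (not A iff F): β-rule — branch into not A, F  //  not not A, not F.
              branch 1.1.2.1 (add not A, F):
                × closes — contains both F and not F.
              branch 1.1.2.2 (add not not A, not F):
                ○ open, literals {A=true, B=false, C=true, D=true, F=false}.
      branch 1.2 (add F):
        × closes — contains both F and not F.
  branch 2 (add not not B, not (not A iff F)):
    (D or F): β-rule — branch into D  //  F.
      branch 2.1 (add D):
        not ((not F iff B) and F): β-rule — branch into not (not F iff B)  //  not F.
          branch 2.1.1 (add not (not F iff B)):
            not (not A iff F): β-rule — branch into not A, not F  //  not not A, F.
              branch 2.1.1.1 (add not A, not F):
                not (not F iff B): β-rule — branch into not F, not B  //  not not F, B.
                  branch 2.1.1.1.1 (add not F, not B):
                    × closes — contains both B and not B.
                  branch 2.1.1.1.2 (add not not F, B):
                    × closes — contains both F and not F.
              branch 2.1.1.2 (add not not A, F):
                × closes — contains both F and not F.
          branch 2.1.2 (add not F):
            not (not A iff F): β-rule — branch into not A, not F  //  not not A, F.
              branch 2.1.2.1 (add not A, not F):
                ○ open, literals {A=false, B=true, C=true, D=true, F=false}.
              branch 2.1.2.2 (add not not A, F):
                × closes — contains both F and not F.
      branch 2.2 (add F):
        × closes — contains both F and not F.
9 branches closed, 3 open.
An open branch gives a countermodel: A=true, B=false, C=true, D=true, F=false (unmentioned atoms arbitrary); the premises hold there but the conclusion fails.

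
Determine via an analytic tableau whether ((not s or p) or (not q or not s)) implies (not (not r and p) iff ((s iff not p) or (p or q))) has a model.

Initial set: {(((not s or p) or (not q or not s)) implies (not (not r and p) iff ((s iff not p) or (p or q))))}.
(((not s or p) or (not q or not s)) implies (not (not r and p) iff ((s iff not p) or (p or q)))): β-rule — branch into not ((not s or p) or (not q or not s))  //  (not (not r and p) iff ((s iff not p) or (p or q))).
  branch 1 (add not ((not s or p) or (not q or not s))):
    not ((not s or p) or (not q or not s)): α-rule — add not (not s or p), not (not q or not s).
    not (not s or p): α-rule — add not not s, not p.
    not (not q or not s): α-rule — add not not q, not not s.
    ○ open, literals {p=F, q=T, s=T}.
  branch 2 (add (not (not r and p) iff ((s iff not p) or (p or q)))):
    (not (not r and p) iff ((s iff not p) or (p or q))): β-rule — branch into not (not r and p), ((s iff not p) or (p or q))  //  not not (not r and p), not ((s iff not p) or (p or q)).
      branch 2.1 (add not (not r and p), ((s iff not p) or (p or q))):
        not (not r and p): β-rule — branch into not not r  //  not p.
          branch 2.1.1 (add not not r):
            ((s iff not p) or (p or q)): β-rule — branch into (s iff not p)  //  (p or q).
              branch 2.1.1.1 (add (s iff not p)):
                (s iff not p): β-rule — branch into s, not p  //  not s, not not p.
                  branch 2.1.1.1.1 (add s, not p):
                    ○ open, literals {p=F, r=T, s=T}.
                  branch 2.1.1.1.2 (add not s, not not p):
                    ○ open, literals {p=T, r=T, s=F}.
              branch 2.1.1.2 (add (p or q)):
                (p or q): β-rule — branch into p  //  q.
                  branch 2.1.1.2.1 (add p):
                    ○ open, literals {p=T, r=T}.
                  branch 2.1.1.2.2 (add q):
                    ○ open, literals {q=T, r=T}.
          branch 2.1.2 (add not p):
            ((s iff not p) or (p or q)): β-rule — branch into (s iff not p)  //  (p or q).
              branch 2.1.2.1 (add (s iff not p)):
                (s iff not p): β-rule — branch into s, not p  //  not s, not not p.
                  branch 2.1.2.1.1 (add s, not p):
                    ○ open, literals {p=F, s=T}.
                  branch 2.1.2.1.2 (add not s, not not p):
                    × closes — contains both p and not p.
              branch 2.1.2.2 (add (p or q)):
                (p or q): β-rule — branch into p  //  q.
                  branch 2.1.2.2.1 (add p):
                    × closes — contains both p and not p.
                  branch 2.1.2.2.2 (add q):
                    ○ open, literals {p=F, q=T}.
      branch 2.2 (add not not (not r and p), not ((s iff not p) or (p or q))):
        not not (not r and p): α-rule — add not r, p.
        not ((s iff not p) or (p or q)): α-rule — add not (s iff not p), not (p or q).
        not (p or q): α-rule — add not p, not q.
        × closes — contains both p and not p.
3 branches closed, 7 open.
An open branch gives a satisfying assignment: p=F, q=T, s=T.

Satisfiable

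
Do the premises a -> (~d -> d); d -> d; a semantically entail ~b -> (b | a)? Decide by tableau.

Yes

Initial set: {T (a -> (~d -> d)); T (d -> d); T a; F (~b -> (b | a))}.
F (~b -> (b | a)): α-rule — add T ~b, F (b | a).
F (b | a): α-rule — add F b, F a.
× closes — contains both a and ~a.
All 1 branch closes.
Every branch closed, so the premises entail the conclusion.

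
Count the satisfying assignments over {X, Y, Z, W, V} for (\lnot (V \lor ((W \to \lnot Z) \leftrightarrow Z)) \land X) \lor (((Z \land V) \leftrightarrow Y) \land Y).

Initial set: {((\lnot (V \lor ((W \to \lnot Z) \leftrightarrow Z)) \land X) \lor (((Z \land V) \leftrightarrow Y) \land Y))}.
((\lnot (V \lor ((W \to \lnot Z) \leftrightarrow Z)) \land X) \lor (((Z \land V) \leftrightarrow Y) \land Y)): β-rule — branch into (\lnot (V \lor ((W \to \lnot Z) \leftrightarrow Z)) \land X)  //  (((Z \land V) \leftrightarrow Y) \land Y).
  branch 1 (add (\lnot (V \lor ((W \to \lnot Z) \leftrightarrow Z)) \land X)):
    (\lnot (V \lor ((W \to \lnot Z) \leftrightarrow Z)) \land X): α-rule — add \lnot (V \lor ((W \to \lnot Z) \leftrightarrow Z)), X.
    \lnot (V \lor ((W \to \lnot Z) \leftrightarrow Z)): α-rule — add \lnot V, \lnot ((W \to \lnot Z) \leftrightarrow Z).
    \lnot ((W \to \lnot Z) \leftrightarrow Z): β-rule — branch into (W \to \lnot Z), \lnot Z  //  \lnot (W \to \lnot Z), Z.
      branch 1.1 (add (W \to \lnot Z), \lnot Z):
        (W \to \lnot Z): β-rule — branch into \lnot W  //  \lnot Z.
          branch 1.1.1 (add \lnot W):
            ○ open, literals {V=F, W=F, X=T, Z=F}.
          branch 1.1.2 (add \lnot Z):
            ○ open, literals {V=F, X=T, Z=F}.
      branch 1.2 (add \lnot (W \to \lnot Z), Z):
        \lnot (W \to \lnot Z): α-rule — add W, \lnot \lnot Z.
        ○ open, literals {V=F, W=T, X=T, Z=T}.
  branch 2 (add (((Z \land V) \leftrightarrow Y) \land Y)):
    (((Z \land V) \leftrightarrow Y) \land Y): α-rule — add ((Z \land V) \leftrightarrow Y), Y.
    ((Z \land V) \leftrightarrow Y): β-rule — branch into (Z \land V), Y  //  \lnot (Z \land V), \lnot Y.
      branch 2.1 (add (Z \land V), Y):
        (Z \land V): α-rule — add Z, V.
        ○ open, literals {V=T, Y=T, Z=T}.
      branch 2.2 (add \lnot (Z \land V), \lnot Y):
        × closes — contains both Y and \lnot Y.
1 branch closed, 4 open.
Each open branch fixes some atoms; the unmentioned ones are free. Counting distinct full assignments: branch {V=F, W=F, X=T, Z=F} (Y) contributes 2 new; branch {V=F, X=T, Z=F} (Y, W) contributes 2 new; branch {V=F, W=T, X=T, Z=T} (Y) contributes 2 new; branch {V=T, Y=T, Z=T} (X, W) contributes 4 new. Total: 10.

10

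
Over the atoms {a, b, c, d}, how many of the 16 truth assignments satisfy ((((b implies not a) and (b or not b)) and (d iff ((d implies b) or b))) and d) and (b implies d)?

2

Initial set: {(((((b implies not a) and (b or not b)) and (d iff ((d implies b) or b))) and d) and (b implies d))}.
(((((b implies not a) and (b or not b)) and (d iff ((d implies b) or b))) and d) and (b implies d)): α-rule — add ((((b implies not a) and (b or not b)) and (d iff ((d implies b) or b))) and d), (b implies d).
((((b implies not a) and (b or not b)) and (d iff ((d implies b) or b))) and d): α-rule — add (((b implies not a) and (b or not b)) and (d iff ((d implies b) or b))), d.
(((b implies not a) and (b or not b)) and (d iff ((d implies b) or b))): α-rule — add ((b implies not a) and (b or not b)), (d iff ((d implies b) or b)).
((b implies not a) and (b or not b)): α-rule — add (b implies not a), (b or not b).
(b implies d): β-rule — branch into not b  //  d.
  branch 1 (add not b):
    (d iff ((d implies b) or b)): β-rule — branch into d, ((d implies b) or b)  //  not d, not ((d implies b) or b).
      branch 1.1 (add d, ((d implies b) or b)):
        (b implies not a): β-rule — branch into not b  //  not a.
          branch 1.1.1 (add not b):
            (b or not b): β-rule — branch into b  //  not b.
              branch 1.1.1.1 (add b):
                × closes — contains both b and not b.
              branch 1.1.1.2 (add not b):
                ((d implies b) or b): β-rule — branch into (d implies b)  //  b.
                  branch 1.1.1.2.1 (add (d implies b)):
                    (d implies b): β-rule — branch into not d  //  b.
                      branch 1.1.1.2.1.1 (add not d):
                        × closes — contains both d and not d.
                      branch 1.1.1.2.1.2 (add b):
                        × closes — contains both b and not b.
                  branch 1.1.1.2.2 (add b):
                    × closes — contains both b and not b.
          branch 1.1.2 (add not a):
            (b or not b): β-rule — branch into b  //  not b.
              branch 1.1.2.1 (add b):
                × closes — contains both b and not b.
              branch 1.1.2.2 (add not b):
                ((d implies b) or b): β-rule — branch into (d implies b)  //  b.
                  branch 1.1.2.2.1 (add (d implies b)):
                    (d implies b): β-rule — branch into not d  //  b.
                      branch 1.1.2.2.1.1 (add not d):
                        × closes — contains both d and not d.
                      branch 1.1.2.2.1.2 (add b):
                        × closes — contains both b and not b.
                  branch 1.1.2.2.2 (add b):
                    × closes — contains both b and not b.
      branch 1.2 (add not d, not ((d implies b) or b)):
        × closes — contains both d and not d.
  branch 2 (add d):
    (d iff ((d implies b) or b)): β-rule — branch into d, ((d implies b) or b)  //  not d, not ((d implies b) or b).
      branch 2.1 (add d, ((d implies b) or b)):
        (b implies not a): β-rule — branch into not b  //  not a.
          branch 2.1.1 (add not b):
            (b or not b): β-rule — branch into b  //  not b.
              branch 2.1.1.1 (add b):
                × closes — contains both b and not b.
              branch 2.1.1.2 (add not b):
                ((d implies b) or b): β-rule — branch into (d implies b)  //  b.
                  branch 2.1.1.2.1 (add (d implies b)):
                    (d implies b): β-rule — branch into not d  //  b.
                      branch 2.1.1.2.1.1 (add not d):
                        × closes — contains both d and not d.
                      branch 2.1.1.2.1.2 (add b):
                        × closes — contains both b and not b.
                  branch 2.1.1.2.2 (add b):
                    × closes — contains both b and not b.
          branch 2.1.2 (add not a):
            (b or not b): β-rule — branch into b  //  not b.
              branch 2.1.2.1 (add b):
                ((d implies b) or b): β-rule — branch into (d implies b)  //  b.
                  branch 2.1.2.1.1 (add (d implies b)):
                    (d implies b): β-rule — branch into not d  //  b.
                      branch 2.1.2.1.1.1 (add not d):
                        × closes — contains both d and not d.
                      branch 2.1.2.1.1.2 (add b):
                        ○ open, literals {a=0, b=1, d=1}.
                  branch 2.1.2.1.2 (add b):
                    ○ open, literals {a=0, b=1, d=1}.
              branch 2.1.2.2 (add not b):
                ((d implies b) or b): β-rule — branch into (d implies b)  //  b.
                  branch 2.1.2.2.1 (add (d implies b)):
                    (d implies b): β-rule — branch into not d  //  b.
                      branch 2.1.2.2.1.1 (add not d):
                        × closes — contains both d and not d.
                      branch 2.1.2.2.1.2 (add b):
                        × closes — contains both b and not b.
                  branch 2.1.2.2.2 (add b):
                    × closes — contains both b and not b.
      branch 2.2 (add not d, not ((d implies b) or b)):
        × closes — contains both d and not d.
18 branches closed, 2 open.
Each open branch fixes some atoms; the unmentioned ones are free. Counting distinct full assignments: branch {a=0, b=1, d=1} (c) contributes 2 new; branch {a=0, b=1, d=1} (c) contributes 0 new. Total: 2.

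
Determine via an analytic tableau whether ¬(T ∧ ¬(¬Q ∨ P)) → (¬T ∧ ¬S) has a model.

Satisfiable

Initial set: {(¬(T ∧ ¬(¬Q ∨ P)) → (¬T ∧ ¬S))}.
(¬(T ∧ ¬(¬Q ∨ P)) → (¬T ∧ ¬S)): β-rule — branch into ¬¬(T ∧ ¬(¬Q ∨ P))  //  (¬T ∧ ¬S).
  branch 1 (add ¬¬(T ∧ ¬(¬Q ∨ P))):
    ¬¬(T ∧ ¬(¬Q ∨ P)): α-rule — add T, ¬(¬Q ∨ P).
    ¬(¬Q ∨ P): α-rule — add ¬¬Q, ¬P.
    ○ open, literals {P=0, Q=1, T=1}.
  branch 2 (add (¬T ∧ ¬S)):
    (¬T ∧ ¬S): α-rule — add ¬T, ¬S.
    ○ open, literals {S=0, T=0}.
0 branches closed, 2 open.
An open branch gives a satisfying assignment: P=0, Q=1, T=1.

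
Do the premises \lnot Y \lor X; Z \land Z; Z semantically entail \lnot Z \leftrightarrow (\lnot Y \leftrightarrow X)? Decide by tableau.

No

Initial set: {(\lnot Y \lor X); (Z \land Z); Z; \lnot (\lnot Z \leftrightarrow (\lnot Y \leftrightarrow X))}.
(Z \land Z): α-rule — add Z, Z.
(\lnot Y \lor X): β-rule — branch into \lnot Y  //  X.
  branch 1 (add \lnot Y):
    \lnot (\lnot Z \leftrightarrow (\lnot Y \leftrightarrow X)): β-rule — branch into \lnot Z, \lnot (\lnot Y \leftrightarrow X)  //  \lnot \lnot Z, (\lnot Y \leftrightarrow X).
      branch 1.1 (add \lnot Z, \lnot (\lnot Y \leftrightarrow X)):
        × closes — contains both Z and \lnot Z.
      branch 1.2 (add \lnot \lnot Z, (\lnot Y \leftrightarrow X)):
        (\lnot Y \leftrightarrow X): β-rule — branch into \lnot Y, X  //  \lnot \lnot Y, \lnot X.
          branch 1.2.1 (add \lnot Y, X):
            ○ open, literals {X=true, Y=false, Z=true}.
          branch 1.2.2 (add \lnot \lnot Y, \lnot X):
            × closes — contains both Y and \lnot Y.
  branch 2 (add X):
    \lnot (\lnot Z \leftrightarrow (\lnot Y \leftrightarrow X)): β-rule — branch into \lnot Z, \lnot (\lnot Y \leftrightarrow X)  //  \lnot \lnot Z, (\lnot Y \leftrightarrow X).
      branch 2.1 (add \lnot Z, \lnot (\lnot Y \leftrightarrow X)):
        × closes — contains both Z and \lnot Z.
      branch 2.2 (add \lnot \lnot Z, (\lnot Y \leftrightarrow X)):
        (\lnot Y \leftrightarrow X): β-rule — branch into \lnot Y, X  //  \lnot \lnot Y, \lnot X.
          branch 2.2.1 (add \lnot Y, X):
            ○ open, literals {X=true, Y=false, Z=true}.
          branch 2.2.2 (add \lnot \lnot Y, \lnot X):
            × closes — contains both X and \lnot X.
4 branches closed, 2 open.
An open branch gives a countermodel: X=true, Y=false, Z=true (unmentioned atoms arbitrary); the premises hold there but the conclusion fails.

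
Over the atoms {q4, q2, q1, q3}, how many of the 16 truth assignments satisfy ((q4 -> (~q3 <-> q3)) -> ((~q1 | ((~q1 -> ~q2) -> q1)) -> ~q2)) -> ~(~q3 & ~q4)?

Initial set: {T (((q4 -> (~q3 <-> q3)) -> ((~q1 | ((~q1 -> ~q2) -> q1)) -> ~q2)) -> ~(~q3 & ~q4))}.
T (((q4 -> (~q3 <-> q3)) -> ((~q1 | ((~q1 -> ~q2) -> q1)) -> ~q2)) -> ~(~q3 & ~q4)): β-rule — branch into F ((q4 -> (~q3 <-> q3)) -> ((~q1 | ((~q1 -> ~q2) -> q1)) -> ~q2))  //  T ~(~q3 & ~q4).
  branch 1 (add F ((q4 -> (~q3 <-> q3)) -> ((~q1 | ((~q1 -> ~q2) -> q1)) -> ~q2))):
    F ((q4 -> (~q3 <-> q3)) -> ((~q1 | ((~q1 -> ~q2) -> q1)) -> ~q2)): α-rule — add T (q4 -> (~q3 <-> q3)), F ((~q1 | ((~q1 -> ~q2) -> q1)) -> ~q2).
    F ((~q1 | ((~q1 -> ~q2) -> q1)) -> ~q2): α-rule — add T (~q1 | ((~q1 -> ~q2) -> q1)), F ~q2.
    T (q4 -> (~q3 <-> q3)): β-rule — branch into F q4  //  T (~q3 <-> q3).
      branch 1.1 (add F q4):
        T (~q1 | ((~q1 -> ~q2) -> q1)): β-rule — branch into T ~q1  //  T ((~q1 -> ~q2) -> q1).
          branch 1.1.1 (add T ~q1):
            ○ open, literals {q1=F, q2=T, q4=F}.
          branch 1.1.2 (add T ((~q1 -> ~q2) -> q1)):
            T ((~q1 -> ~q2) -> q1): β-rule — branch into F (~q1 -> ~q2)  //  T q1.
              branch 1.1.2.1 (add F (~q1 -> ~q2)):
                F (~q1 -> ~q2): α-rule — add T ~q1, F ~q2.
                ○ open, literals {q1=F, q2=T, q4=F}.
              branch 1.1.2.2 (add T q1):
                ○ open, literals {q1=T, q2=T, q4=F}.
      branch 1.2 (add T (~q3 <-> q3)):
        T (~q1 | ((~q1 -> ~q2) -> q1)): β-rule — branch into T ~q1  //  T ((~q1 -> ~q2) -> q1).
          branch 1.2.1 (add T ~q1):
            T (~q3 <-> q3): β-rule — branch into T ~q3, T q3  //  F ~q3, F q3.
              branch 1.2.1.1 (add T ~q3, T q3):
                × closes — contains both q3 and ~q3.
              branch 1.2.1.2 (add F ~q3, F q3):
                × closes — contains both q3 and ~q3.
          branch 1.2.2 (add T ((~q1 -> ~q2) -> q1)):
            T (~q3 <-> q3): β-rule — branch into T ~q3, T q3  //  F ~q3, F q3.
              branch 1.2.2.1 (add T ~q3, T q3):
                × closes — contains both q3 and ~q3.
              branch 1.2.2.2 (add F ~q3, F q3):
                × closes — contains both q3 and ~q3.
  branch 2 (add T ~(~q3 & ~q4)):
    T ~(~q3 & ~q4): β-rule — branch into F ~q3  //  F ~q4.
      branch 2.1 (add F ~q3):
        ○ open, literals {q3=T}.
      branch 2.2 (add F ~q4):
        ○ open, literals {q4=T}.
4 branches closed, 5 open.
Each open branch fixes some atoms; the unmentioned ones are free. Counting distinct full assignments: branch {q1=F, q2=T, q4=F} (q3) contributes 2 new; branch {q1=F, q2=T, q4=F} (q3) contributes 0 new; branch {q1=T, q2=T, q4=F} (q3) contributes 2 new; branch {q3=T} (q4, q2, q1) contributes 6 new; branch {q4=T} (q2, q1, q3) contributes 4 new. Total: 14.

14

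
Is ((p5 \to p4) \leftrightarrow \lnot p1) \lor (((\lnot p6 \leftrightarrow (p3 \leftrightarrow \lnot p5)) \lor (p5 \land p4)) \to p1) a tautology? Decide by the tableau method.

Assume the negation and expand:
Initial set: {\lnot (((p5 \to p4) \leftrightarrow \lnot p1) \lor (((\lnot p6 \leftrightarrow (p3 \leftrightarrow \lnot p5)) \lor (p5 \land p4)) \to p1))}.
\lnot (((p5 \to p4) \leftrightarrow \lnot p1) \lor (((\lnot p6 \leftrightarrow (p3 \leftrightarrow \lnot p5)) \lor (p5 \land p4)) \to p1)): α-rule — add \lnot ((p5 \to p4) \leftrightarrow \lnot p1), \lnot (((\lnot p6 \leftrightarrow (p3 \leftrightarrow \lnot p5)) \lor (p5 \land p4)) \to p1).
\lnot (((\lnot p6 \leftrightarrow (p3 \leftrightarrow \lnot p5)) \lor (p5 \land p4)) \to p1): α-rule — add ((\lnot p6 \leftrightarrow (p3 \leftrightarrow \lnot p5)) \lor (p5 \land p4)), \lnot p1.
\lnot ((p5 \to p4) \leftrightarrow \lnot p1): β-rule — branch into (p5 \to p4), \lnot \lnot p1  //  \lnot (p5 \to p4), \lnot p1.
  branch 1 (add (p5 \to p4), \lnot \lnot p1):
    × closes — contains both p1 and \lnot p1.
  branch 2 (add \lnot (p5 \to p4), \lnot p1):
    \lnot (p5 \to p4): α-rule — add p5, \lnot p4.
    ((\lnot p6 \leftrightarrow (p3 \leftrightarrow \lnot p5)) \lor (p5 \land p4)): β-rule — branch into (\lnot p6 \leftrightarrow (p3 \leftrightarrow \lnot p5))  //  (p5 \land p4).
      branch 2.1 (add (\lnot p6 \leftrightarrow (p3 \leftrightarrow \lnot p5))):
        (\lnot p6 \leftrightarrow (p3 \leftrightarrow \lnot p5)): β-rule — branch into \lnot p6, (p3 \leftrightarrow \lnot p5)  //  \lnot \lnot p6, \lnot (p3 \leftrightarrow \lnot p5).
          branch 2.1.1 (add \lnot p6, (p3 \leftrightarrow \lnot p5)):
            (p3 \leftrightarrow \lnot p5): β-rule — branch into p3, \lnot p5  //  \lnot p3, \lnot \lnot p5.
              branch 2.1.1.1 (add p3, \lnot p5):
                × closes — contains both p5 and \lnot p5.
              branch 2.1.1.2 (add \lnot p3, \lnot \lnot p5):
                ○ open, literals {p1=false, p3=false, p4=false, p5=true, p6=false}.
          branch 2.1.2 (add \lnot \lnot p6, \lnot (p3 \leftrightarrow \lnot p5)):
            \lnot (p3 \leftrightarrow \lnot p5): β-rule — branch into p3, \lnot \lnot p5  //  \lnot p3, \lnot p5.
              branch 2.1.2.1 (add p3, \lnot \lnot p5):
                ○ open, literals {p1=false, p3=true, p4=false, p5=true, p6=true}.
              branch 2.1.2.2 (add \lnot p3, \lnot p5):
                × closes — contains both p5 and \lnot p5.
      branch 2.2 (add (p5 \land p4)):
        (p5 \land p4): α-rule — add p5, p4.
        × closes — contains both p4 and \lnot p4.
4 branches closed, 2 open.
An open branch gives a countermodel: p1=false, p3=false, p4=false, p5=true, p6=false (unmentioned atoms arbitrary); under it the original formula is false.

Not valid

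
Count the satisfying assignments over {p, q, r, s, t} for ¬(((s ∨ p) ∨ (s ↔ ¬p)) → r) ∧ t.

6

Initial set: {T (¬(((s ∨ p) ∨ (s ↔ ¬p)) → r) ∧ t)}.
T (¬(((s ∨ p) ∨ (s ↔ ¬p)) → r) ∧ t): α-rule — add T ¬(((s ∨ p) ∨ (s ↔ ¬p)) → r), T t.
T ¬(((s ∨ p) ∨ (s ↔ ¬p)) → r): α-rule — add T ((s ∨ p) ∨ (s ↔ ¬p)), F r.
T ((s ∨ p) ∨ (s ↔ ¬p)): β-rule — branch into T (s ∨ p)  //  T (s ↔ ¬p).
  branch 1 (add T (s ∨ p)):
    T (s ∨ p): β-rule — branch into T s  //  T p.
      branch 1.1 (add T s):
        ○ open, literals {r=false, s=true, t=true}.
      branch 1.2 (add T p):
        ○ open, literals {p=true, r=false, t=true}.
  branch 2 (add T (s ↔ ¬p)):
    T (s ↔ ¬p): β-rule — branch into T s, T ¬p  //  F s, F ¬p.
      branch 2.1 (add T s, T ¬p):
        ○ open, literals {p=false, r=false, s=true, t=true}.
      branch 2.2 (add F s, F ¬p):
        ○ open, literals {p=true, r=false, s=false, t=true}.
0 branches closed, 4 open.
Each open branch fixes some atoms; the unmentioned ones are free. Counting distinct full assignments: branch {r=false, s=true, t=true} (p, q) contributes 4 new; branch {p=true, r=false, t=true} (q, s) contributes 2 new; branch {p=false, r=false, s=true, t=true} (q) contributes 0 new; branch {p=true, r=false, s=false, t=true} (q) contributes 0 new. Total: 6.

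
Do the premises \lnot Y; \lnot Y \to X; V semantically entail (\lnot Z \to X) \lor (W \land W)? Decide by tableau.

Yes

Initial set: {\lnot Y; (\lnot Y \to X); V; \lnot ((\lnot Z \to X) \lor (W \land W))}.
\lnot ((\lnot Z \to X) \lor (W \land W)): α-rule — add \lnot (\lnot Z \to X), \lnot (W \land W).
\lnot (\lnot Z \to X): α-rule — add \lnot Z, \lnot X.
(\lnot Y \to X): β-rule — branch into \lnot \lnot Y  //  X.
  branch 1 (add \lnot \lnot Y):
    × closes — contains both Y and \lnot Y.
  branch 2 (add X):
    × closes — contains both X and \lnot X.
All 2 branches close.
Every branch closed, so the premises entail the conclusion.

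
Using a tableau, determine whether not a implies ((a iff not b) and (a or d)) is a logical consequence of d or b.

Initial set: {(d or b); not (not a implies ((a iff not b) and (a or d)))}.
not (not a implies ((a iff not b) and (a or d))): α-rule — add not a, not ((a iff not b) and (a or d)).
(d or b): β-rule — branch into d  //  b.
  branch 1 (add d):
    not ((a iff not b) and (a or d)): β-rule — branch into not (a iff not b)  //  not (a or d).
      branch 1.1 (add not (a iff not b)):
        not (a iff not b): β-rule — branch into a, not not b  //  not a, not b.
          branch 1.1.1 (add a, not not b):
            × closes — contains both a and not a.
          branch 1.1.2 (add not a, not b):
            ○ open, literals {a=0, b=0, d=1}.
      branch 1.2 (add not (a or d)):
        not (a or d): α-rule — add not a, not d.
        × closes — contains both d and not d.
  branch 2 (add b):
    not ((a iff not b) and (a or d)): β-rule — branch into not (a iff not b)  //  not (a or d).
      branch 2.1 (add not (a iff not b)):
        not (a iff not b): β-rule — branch into a, not not b  //  not a, not b.
          branch 2.1.1 (add a, not not b):
            × closes — contains both a and not a.
          branch 2.1.2 (add not a, not b):
            × closes — contains both b and not b.
      branch 2.2 (add not (a or d)):
        not (a or d): α-rule — add not a, not d.
        ○ open, literals {a=0, b=1, d=0}.
4 branches closed, 2 open.
An open branch gives a countermodel: a=0, b=0, d=1 (unmentioned atoms arbitrary); the premises hold there but the conclusion fails.

No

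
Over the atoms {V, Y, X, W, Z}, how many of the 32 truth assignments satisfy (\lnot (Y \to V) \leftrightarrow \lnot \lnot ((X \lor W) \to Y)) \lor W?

24

Initial set: {((\lnot (Y \to V) \leftrightarrow \lnot \lnot ((X \lor W) \to Y)) \lor W)}.
((\lnot (Y \to V) \leftrightarrow \lnot \lnot ((X \lor W) \to Y)) \lor W): β-rule — branch into (\lnot (Y \to V) \leftrightarrow \lnot \lnot ((X \lor W) \to Y))  //  W.
  branch 1 (add (\lnot (Y \to V) \leftrightarrow \lnot \lnot ((X \lor W) \to Y))):
    (\lnot (Y \to V) \leftrightarrow \lnot \lnot ((X \lor W) \to Y)): β-rule — branch into \lnot (Y \to V), \lnot \lnot ((X \lor W) \to Y)  //  \lnot \lnot (Y \to V), \lnot \lnot \lnot ((X \lor W) \to Y).
      branch 1.1 (add \lnot (Y \to V), \lnot \lnot ((X \lor W) \to Y)):
        \lnot (Y \to V): α-rule — add Y, \lnot V.
        \lnot \lnot ((X \lor W) \to Y): drop double negation, giving ((X \lor W) \to Y).
        ((X \lor W) \to Y): β-rule — branch into \lnot (X \lor W)  //  Y.
          branch 1.1.1 (add \lnot (X \lor W)):
            \lnot (X \lor W): α-rule — add \lnot X, \lnot W.
            ○ open, literals {V=F, W=F, X=F, Y=T}.
          branch 1.1.2 (add Y):
            ○ open, literals {V=F, Y=T}.
      branch 1.2 (add \lnot \lnot (Y \to V), \lnot \lnot \lnot ((X \lor W) \to Y)):
        \lnot \lnot \lnot ((X \lor W) \to Y): drop double negation, giving \lnot ((X \lor W) \to Y).
        \lnot ((X \lor W) \to Y): α-rule — add (X \lor W), \lnot Y.
        \lnot \lnot (Y \to V): β-rule — branch into \lnot Y  //  V.
          branch 1.2.1 (add \lnot Y):
            (X \lor W): β-rule — branch into X  //  W.
              branch 1.2.1.1 (add X):
                ○ open, literals {X=T, Y=F}.
              branch 1.2.1.2 (add W):
                ○ open, literals {W=T, Y=F}.
          branch 1.2.2 (add V):
            (X \lor W): β-rule — branch into X  //  W.
              branch 1.2.2.1 (add X):
                ○ open, literals {V=T, X=T, Y=F}.
              branch 1.2.2.2 (add W):
                ○ open, literals {V=T, W=T, Y=F}.
  branch 2 (add W):
    ○ open, literals {W=T}.
0 branches closed, 7 open.
Each open branch fixes some atoms; the unmentioned ones are free. Counting distinct full assignments: branch {V=F, W=F, X=F, Y=T} (Z) contributes 2 new; branch {V=F, Y=T} (X, W, Z) contributes 6 new; branch {X=T, Y=F} (V, W, Z) contributes 8 new; branch {W=T, Y=F} (V, X, Z) contributes 4 new; branch {V=T, X=T, Y=F} (W, Z) contributes 0 new; branch {V=T, W=T, Y=F} (X, Z) contributes 0 new; branch {W=T} (V, Y, X, Z) contributes 4 new. Total: 24.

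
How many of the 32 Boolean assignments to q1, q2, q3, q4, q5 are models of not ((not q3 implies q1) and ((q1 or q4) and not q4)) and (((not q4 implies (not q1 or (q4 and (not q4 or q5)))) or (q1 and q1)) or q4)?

24

Initial set: {(not ((not q3 implies q1) and ((q1 or q4) and not q4)) and (((not q4 implies (not q1 or (q4 and (not q4 or q5)))) or (q1 and q1)) or q4))}.
(not ((not q3 implies q1) and ((q1 or q4) and not q4)) and (((not q4 implies (not q1 or (q4 and (not q4 or q5)))) or (q1 and q1)) or q4)): α-rule — add not ((not q3 implies q1) and ((q1 or q4) and not q4)), (((not q4 implies (not q1 or (q4 and (not q4 or q5)))) or (q1 and q1)) or q4).
not ((not q3 implies q1) and ((q1 or q4) and not q4)): β-rule — branch into not (not q3 implies q1)  //  not ((q1 or q4) and not q4).
  branch 1 (add not (not q3 implies q1)):
    not (not q3 implies q1): α-rule — add not q3, not q1.
    (((not q4 implies (not q1 or (q4 and (not q4 or q5)))) or (q1 and q1)) or q4): β-rule — branch into ((not q4 implies (not q1 or (q4 and (not q4 or q5)))) or (q1 and q1))  //  q4.
      branch 1.1 (add ((not q4 implies (not q1 or (q4 and (not q4 or q5)))) or (q1 and q1))):
        ((not q4 implies (not q1 or (q4 and (not q4 or q5)))) or (q1 and q1)): β-rule — branch into (not q4 implies (not q1 or (q4 and (not q4 or q5))))  //  (q1 and q1).
          branch 1.1.1 (add (not q4 implies (not q1 or (q4 and (not q4 or q5))))):
            (not q4 implies (not q1 or (q4 and (not q4 or q5)))): β-rule — branch into not not q4  //  (not q1 or (q4 and (not q4 or q5))).
              branch 1.1.1.1 (add not not q4):
                ○ open, literals {q1=0, q3=0, q4=1}.
              branch 1.1.1.2 (add (not q1 or (q4 and (not q4 or q5)))):
                (not q1 or (q4 and (not q4 or q5))): β-rule — branch into not q1  //  (q4 and (not q4 or q5)).
                  branch 1.1.1.2.1 (add not q1):
                    ○ open, literals {q1=0, q3=0}.
                  branch 1.1.1.2.2 (add (q4 and (not q4 or q5))):
                    (q4 and (not q4 or q5)): α-rule — add q4, (not q4 or q5).
                    (not q4 or q5): β-rule — branch into not q4  //  q5.
                      branch 1.1.1.2.2.1 (add not q4):
                        × closes — contains both q4 and not q4.
                      branch 1.1.1.2.2.2 (add q5):
                        ○ open, literals {q1=0, q3=0, q4=1, q5=1}.
          branch 1.1.2 (add (q1 and q1)):
            (q1 and q1): α-rule — add q1, q1.
            × closes — contains both q1 and not q1.
      branch 1.2 (add q4):
        ○ open, literals {q1=0, q3=0, q4=1}.
  branch 2 (add not ((q1 or q4) and not q4)):
    (((not q4 implies (not q1 or (q4 and (not q4 or q5)))) or (q1 and q1)) or q4): β-rule — branch into ((not q4 implies (not q1 or (q4 and (not q4 or q5)))) or (q1 and q1))  //  q4.
      branch 2.1 (add ((not q4 implies (not q1 or (q4 and (not q4 or q5)))) or (q1 and q1))):
        not ((q1 or q4) and not q4): β-rule — branch into not (q1 or q4)  //  not not q4.
          branch 2.1.1 (add not (q1 or q4)):
            not (q1 or q4): α-rule — add not q1, not q4.
            ((not q4 implies (not q1 or (q4 and (not q4 or q5)))) or (q1 and q1)): β-rule — branch into (not q4 implies (not q1 or (q4 and (not q4 or q5))))  //  (q1 and q1).
              branch 2.1.1.1 (add (not q4 implies (not q1 or (q4 and (not q4 or q5))))):
                (not q4 implies (not q1 or (q4 and (not q4 or q5)))): β-rule — branch into not not q4  //  (not q1 or (q4 and (not q4 or q5))).
                  branch 2.1.1.1.1 (add not not q4):
                    × closes — contains both q4 and not q4.
                  branch 2.1.1.1.2 (add (not q1 or (q4 and (not q4 or q5)))):
                    (not q1 or (q4 and (not q4 or q5))): β-rule — branch into not q1  //  (q4 and (not q4 or q5)).
                      branch 2.1.1.1.2.1 (add not q1):
                        ○ open, literals {q1=0, q4=0}.
                      branch 2.1.1.1.2.2 (add (q4 and (not q4 or q5))):
                        (q4 and (not q4 or q5)): α-rule — add q4, (not q4 or q5).
                        × closes — contains both q4 and not q4.
              branch 2.1.1.2 (add (q1 and q1)):
                (q1 and q1): α-rule — add q1, q1.
                × closes — contains both q1 and not q1.
          branch 2.1.2 (add not not q4):
            ((not q4 implies (not q1 or (q4 and (not q4 or q5)))) or (q1 and q1)): β-rule — branch into (not q4 implies (not q1 or (q4 and (not q4 or q5))))  //  (q1 and q1).
              branch 2.1.2.1 (add (not q4 implies (not q1 or (q4 and (not q4 or q5))))):
                (not q4 implies (not q1 or (q4 and (not q4 or q5)))): β-rule — branch into not not q4  //  (not q1 or (q4 and (not q4 or q5))).
                  branch 2.1.2.1.1 (add not not q4):
                    ○ open, literals {q4=1}.
                  branch 2.1.2.1.2 (add (not q1 or (q4 and (not q4 or q5)))):
                    (not q1 or (q4 and (not q4 or q5))): β-rule — branch into not q1  //  (q4 and (not q4 or q5)).
                      branch 2.1.2.1.2.1 (add not q1):
                        ○ open, literals {q1=0, q4=1}.
                      branch 2.1.2.1.2.2 (add (q4 and (not q4 or q5))):
                        (q4 and (not q4 or q5)): α-rule — add q4, (not q4 or q5).
                        (not q4 or q5): β-rule — branch into not q4  //  q5.
                          branch 2.1.2.1.2.2.1 (add not q4):
                            × closes — contains both q4 and not q4.
                          branch 2.1.2.1.2.2.2 (add q5):
                            ○ open, literals {q4=1, q5=1}.
              branch 2.1.2.2 (add (q1 and q1)):
                (q1 and q1): α-rule — add q1, q1.
                ○ open, literals {q1=1, q4=1}.
      branch 2.2 (add q4):
        not ((q1 or q4) and not q4): β-rule — branch into not (q1 or q4)  //  not not q4.
          branch 2.2.1 (add not (q1 or q4)):
            not (q1 or q4): α-rule — add not q1, not q4.
            × closes — contains both q4 and not q4.
          branch 2.2.2 (add not not q4):
            ○ open, literals {q4=1}.
7 branches closed, 10 open.
Each open branch fixes some atoms; the unmentioned ones are free. Counting distinct full assignments: branch {q1=0, q3=0, q4=1} (q2, q5) contributes 4 new; branch {q1=0, q3=0} (q2, q4, q5) contributes 4 new; branch {q1=0, q3=0, q4=1, q5=1} (q2) contributes 0 new; branch {q1=0, q3=0, q4=1} (q2, q5) contributes 0 new; branch {q1=0, q4=0} (q2, q3, q5) contributes 4 new; branch {q4=1} (q1, q2, q3, q5) contributes 12 new; branch {q1=0, q4=1} (q2, q3, q5) contributes 0 new; branch {q4=1, q5=1} (q1, q2, q3) contributes 0 new; branch {q1=1, q4=1} (q2, q3, q5) contributes 0 new; branch {q4=1} (q1, q2, q3, q5) contributes 0 new. Total: 24.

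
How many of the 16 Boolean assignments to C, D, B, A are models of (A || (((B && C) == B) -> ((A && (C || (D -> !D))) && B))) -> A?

14

Initial set: {((A || (((B && C) == B) -> ((A && (C || (D -> !D))) && B))) -> A)}.
((A || (((B && C) == B) -> ((A && (C || (D -> !D))) && B))) -> A): β-rule — branch into !(A || (((B && C) == B) -> ((A && (C || (D -> !D))) && B)))  //  A.
  branch 1 (add !(A || (((B && C) == B) -> ((A && (C || (D -> !D))) && B)))):
    !(A || (((B && C) == B) -> ((A && (C || (D -> !D))) && B))): α-rule — add !A, !(((B && C) == B) -> ((A && (C || (D -> !D))) && B)).
    !(((B && C) == B) -> ((A && (C || (D -> !D))) && B)): α-rule — add ((B && C) == B), !((A && (C || (D -> !D))) && B).
    ((B && C) == B): β-rule — branch into (B && C), B  //  !(B && C), !B.
      branch 1.1 (add (B && C), B):
        (B && C): α-rule — add B, C.
        !((A && (C || (D -> !D))) && B): β-rule — branch into !(A && (C || (D -> !D)))  //  !B.
          branch 1.1.1 (add !(A && (C || (D -> !D)))):
            !(A && (C || (D -> !D))): β-rule — branch into !A  //  !(C || (D -> !D)).
              branch 1.1.1.1 (add !A):
                ○ open, literals {A=F, B=T, C=T}.
              branch 1.1.1.2 (add !(C || (D -> !D))):
                !(C || (D -> !D)): α-rule — add !C, !(D -> !D).
                × closes — contains both C and !C.
          branch 1.1.2 (add !B):
            × closes — contains both B and !B.
      branch 1.2 (add !(B && C), !B):
        !((A && (C || (D -> !D))) && B): β-rule — branch into !(A && (C || (D -> !D)))  //  !B.
          branch 1.2.1 (add !(A && (C || (D -> !D)))):
            !(B && C): β-rule — branch into !B  //  !C.
              branch 1.2.1.1 (add !B):
                !(A && (C || (D -> !D))): β-rule — branch into !A  //  !(C || (D -> !D)).
                  branch 1.2.1.1.1 (add !A):
                    ○ open, literals {A=F, B=F}.
                  branch 1.2.1.1.2 (add !(C || (D -> !D))):
                    !(C || (D -> !D)): α-rule — add !C, !(D -> !D).
                    !(D -> !D): α-rule — add D, !!D.
                    ○ open, literals {A=F, B=F, C=F, D=T}.
              branch 1.2.1.2 (add !C):
                !(A && (C || (D -> !D))): β-rule — branch into !A  //  !(C || (D -> !D)).
                  branch 1.2.1.2.1 (add !A):
                    ○ open, literals {A=F, B=F, C=F}.
                  branch 1.2.1.2.2 (add !(C || (D -> !D))):
                    !(C || (D -> !D)): α-rule — add !C, !(D -> !D).
                    !(D -> !D): α-rule — add D, !!D.
                    ○ open, literals {A=F, B=F, C=F, D=T}.
          branch 1.2.2 (add !B):
            !(B && C): β-rule — branch into !B  //  !C.
              branch 1.2.2.1 (add !B):
                ○ open, literals {A=F, B=F}.
              branch 1.2.2.2 (add !C):
                ○ open, literals {A=F, B=F, C=F}.
  branch 2 (add A):
    ○ open, literals {A=T}.
2 branches closed, 8 open.
Each open branch fixes some atoms; the unmentioned ones are free. Counting distinct full assignments: branch {A=F, B=T, C=T} (D) contributes 2 new; branch {A=F, B=F} (C, D) contributes 4 new; branch {A=F, B=F, C=F, D=T} (none free) contributes 0 new; branch {A=F, B=F, C=F} (D) contributes 0 new; branch {A=F, B=F, C=F, D=T} (none free) contributes 0 new; branch {A=F, B=F} (C, D) contributes 0 new; branch {A=F, B=F, C=F} (D) contributes 0 new; branch {A=T} (C, D, B) contributes 8 new. Total: 14.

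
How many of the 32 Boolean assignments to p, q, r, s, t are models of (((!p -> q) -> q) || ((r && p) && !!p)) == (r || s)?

24

Initial set: {((((!p -> q) -> q) || ((r && p) && !!p)) == (r || s))}.
((((!p -> q) -> q) || ((r && p) && !!p)) == (r || s)): β-rule — branch into (((!p -> q) -> q) || ((r && p) && !!p)), (r || s)  //  !(((!p -> q) -> q) || ((r && p) && !!p)), !(r || s).
  branch 1 (add (((!p -> q) -> q) || ((r && p) && !!p)), (r || s)):
    (((!p -> q) -> q) || ((r && p) && !!p)): β-rule — branch into ((!p -> q) -> q)  //  ((r && p) && !!p).
      branch 1.1 (add ((!p -> q) -> q)):
        (r || s): β-rule — branch into r  //  s.
          branch 1.1.1 (add r):
            ((!p -> q) -> q): β-rule — branch into !(!p -> q)  //  q.
              branch 1.1.1.1 (add !(!p -> q)):
                !(!p -> q): α-rule — add !p, !q.
                ○ open, literals {p=0, q=0, r=1}.
              branch 1.1.1.2 (add q):
                ○ open, literals {q=1, r=1}.
          branch 1.1.2 (add s):
            ((!p -> q) -> q): β-rule — branch into !(!p -> q)  //  q.
              branch 1.1.2.1 (add !(!p -> q)):
                !(!p -> q): α-rule — add !p, !q.
                ○ open, literals {p=0, q=0, s=1}.
              branch 1.1.2.2 (add q):
                ○ open, literals {q=1, s=1}.
      branch 1.2 (add ((r && p) && !!p)):
        ((r && p) && !!p): α-rule — add (r && p), !!p.
        (r && p): α-rule — add r, p.
        !!p: drop double negation, giving p.
        (r || s): β-rule — branch into r  //  s.
          branch 1.2.1 (add r):
            ○ open, literals {p=1, r=1}.
          branch 1.2.2 (add s):
            ○ open, literals {p=1, r=1, s=1}.
  branch 2 (add !(((!p -> q) -> q) || ((r && p) && !!p)), !(r || s)):
    !(((!p -> q) -> q) || ((r && p) && !!p)): α-rule — add !((!p -> q) -> q), !((r && p) && !!p).
    !(r || s): α-rule — add !r, !s.
    !((!p -> q) -> q): α-rule — add (!p -> q), !q.
    !((r && p) && !!p): β-rule — branch into !(r && p)  //  !!!p.
      branch 2.1 (add !(r && p)):
        (!p -> q): β-rule — branch into !!p  //  q.
          branch 2.1.1 (add !!p):
            !(r && p): β-rule — branch into !r  //  !p.
              branch 2.1.1.1 (add !r):
                ○ open, literals {p=1, q=0, r=0, s=0}.
              branch 2.1.1.2 (add !p):
                × closes — contains both p and !p.
          branch 2.1.2 (add q):
            × closes — contains both q and !q.
      branch 2.2 (add !!!p):
        !!!p: drop double negation, giving !p.
        (!p -> q): β-rule — branch into !!p  //  q.
          branch 2.2.1 (add !!p):
            × closes — contains both p and !p.
          branch 2.2.2 (add q):
            × closes — contains both q and !q.
4 branches closed, 7 open.
Each open branch fixes some atoms; the unmentioned ones are free. Counting distinct full assignments: branch {p=0, q=0, r=1} (s, t) contributes 4 new; branch {q=1, r=1} (p, s, t) contributes 8 new; branch {p=0, q=0, s=1} (r, t) contributes 2 new; branch {q=1, s=1} (p, r, t) contributes 4 new; branch {p=1, r=1} (q, s, t) contributes 4 new; branch {p=1, r=1, s=1} (q, t) contributes 0 new; branch {p=1, q=0, r=0, s=0} (t) contributes 2 new. Total: 24.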